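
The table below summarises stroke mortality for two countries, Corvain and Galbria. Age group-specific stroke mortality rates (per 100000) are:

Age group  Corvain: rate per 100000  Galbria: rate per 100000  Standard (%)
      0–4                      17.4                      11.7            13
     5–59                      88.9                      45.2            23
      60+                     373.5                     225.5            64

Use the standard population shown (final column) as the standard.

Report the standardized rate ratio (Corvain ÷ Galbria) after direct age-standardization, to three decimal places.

Standard weights: 0.13, 0.23, 0.64.
Corvain: 0.1300×17.4 + 0.2300×88.9 + 0.6400×373.5 = 261.7490 per 100000.
Galbria: 0.1300×11.7 + 0.2300×45.2 + 0.6400×225.5 = 156.2370 per 100000.
Ratio = 261.7490 ÷ 156.2370 = 1.67533.

1.675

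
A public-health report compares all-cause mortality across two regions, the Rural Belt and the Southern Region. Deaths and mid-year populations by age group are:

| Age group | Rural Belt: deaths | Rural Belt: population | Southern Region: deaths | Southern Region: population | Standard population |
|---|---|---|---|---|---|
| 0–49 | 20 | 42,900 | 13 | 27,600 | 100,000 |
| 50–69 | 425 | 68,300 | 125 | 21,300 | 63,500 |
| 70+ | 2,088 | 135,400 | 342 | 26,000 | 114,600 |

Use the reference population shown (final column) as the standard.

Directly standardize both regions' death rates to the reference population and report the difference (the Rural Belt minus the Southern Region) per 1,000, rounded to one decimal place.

Age-specific rates per 1,000 for the Rural Belt: 0.466, 6.223, 15.421.
For the Southern Region: 0.471, 5.869, 13.154.
Standard total = 278,100; weights = 0.3596, 0.2283, 0.4121.
The Rural Belt: 0.3596×0.466 + 0.2283×6.223 + 0.4121×15.421 = 7.9432 per 1,000.
The Southern Region: 0.3596×0.471 + 0.2283×5.869 + 0.4121×13.154 = 6.9298 per 1,000.
Difference = 7.9432 − 6.9298 = 1.0133.

1.0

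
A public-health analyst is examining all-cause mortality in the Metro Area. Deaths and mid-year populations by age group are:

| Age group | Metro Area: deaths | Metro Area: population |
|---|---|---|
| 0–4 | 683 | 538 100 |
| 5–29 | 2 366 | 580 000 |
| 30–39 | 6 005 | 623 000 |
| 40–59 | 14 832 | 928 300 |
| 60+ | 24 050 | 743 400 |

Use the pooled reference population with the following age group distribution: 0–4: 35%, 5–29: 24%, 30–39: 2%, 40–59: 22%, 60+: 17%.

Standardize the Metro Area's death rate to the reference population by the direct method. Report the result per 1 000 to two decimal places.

10.63

Age-specific rates per 1 000 for the Metro Area: 1.269, 4.079, 9.639, 15.978, 32.351.
Standard weights: 0.35, 0.24, 0.02, 0.22, 0.17.
Standardized rate: 0.3500×1.269 + 0.2400×4.079 + 0.0200×9.639 + 0.2200×15.978 + 0.1700×32.351 = 10.6309 per 1 000.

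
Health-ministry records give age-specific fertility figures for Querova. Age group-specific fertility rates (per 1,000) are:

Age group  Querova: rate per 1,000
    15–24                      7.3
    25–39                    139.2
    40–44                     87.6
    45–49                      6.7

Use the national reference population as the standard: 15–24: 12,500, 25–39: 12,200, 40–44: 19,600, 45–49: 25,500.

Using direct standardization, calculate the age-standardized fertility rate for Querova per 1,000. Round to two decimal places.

52.68

Standard total = 69,800; weights = 0.1791, 0.1748, 0.2808, 0.3653.
Standardized rate: 0.1791×7.3 + 0.1748×139.2 + 0.2808×87.6 + 0.3653×6.7 = 52.6834 per 1,000.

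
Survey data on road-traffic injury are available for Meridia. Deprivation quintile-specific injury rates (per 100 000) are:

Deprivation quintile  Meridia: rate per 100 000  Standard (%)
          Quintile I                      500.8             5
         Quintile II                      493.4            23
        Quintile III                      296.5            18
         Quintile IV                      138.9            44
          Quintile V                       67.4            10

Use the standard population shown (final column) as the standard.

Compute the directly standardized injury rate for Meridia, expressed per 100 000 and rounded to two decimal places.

Standard weights: 0.05, 0.23, 0.18, 0.44, 0.10.
Standardized rate: 0.0500×500.8 + 0.2300×493.4 + 0.1800×296.5 + 0.4400×138.9 + 0.1000×67.4 = 259.7480 per 100 000.

259.75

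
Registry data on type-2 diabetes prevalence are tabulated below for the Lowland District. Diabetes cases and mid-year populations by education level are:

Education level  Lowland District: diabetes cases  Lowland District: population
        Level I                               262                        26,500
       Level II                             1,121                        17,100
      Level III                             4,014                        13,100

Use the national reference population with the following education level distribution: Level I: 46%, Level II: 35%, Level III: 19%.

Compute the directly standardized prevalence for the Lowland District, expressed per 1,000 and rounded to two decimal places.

85.71

Education-specific rates per 1,000 for the Lowland District: 9.887, 65.556, 306.412.
Standard weights: 0.46, 0.35, 0.19.
Standardized rate: 0.4600×9.887 + 0.3500×65.556 + 0.1900×306.412 = 85.7107 per 1,000.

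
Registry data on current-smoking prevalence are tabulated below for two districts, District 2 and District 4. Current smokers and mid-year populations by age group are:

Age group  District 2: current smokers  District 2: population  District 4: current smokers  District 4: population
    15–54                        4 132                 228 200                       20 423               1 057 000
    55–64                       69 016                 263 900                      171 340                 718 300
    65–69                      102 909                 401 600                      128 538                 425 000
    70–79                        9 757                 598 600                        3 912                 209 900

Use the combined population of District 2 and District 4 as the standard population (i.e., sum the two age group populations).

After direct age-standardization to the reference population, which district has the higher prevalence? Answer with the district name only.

Age-specific rates per 1 000 for District 2: 18.107, 261.523, 256.248, 16.300.
For District 4: 19.322, 238.535, 302.442, 18.637.
Combined standard total = 3 902 500; weights = 0.3293, 0.2517, 0.2118, 0.2072.
District 2: 0.3293×18.107 + 0.2517×261.523 + 0.2118×256.248 + 0.2072×16.300 = 129.4380 per 1 000.
District 4: 0.3293×19.322 + 0.2517×238.535 + 0.2118×302.442 + 0.2072×18.637 = 134.3213 per 1 000.

District 4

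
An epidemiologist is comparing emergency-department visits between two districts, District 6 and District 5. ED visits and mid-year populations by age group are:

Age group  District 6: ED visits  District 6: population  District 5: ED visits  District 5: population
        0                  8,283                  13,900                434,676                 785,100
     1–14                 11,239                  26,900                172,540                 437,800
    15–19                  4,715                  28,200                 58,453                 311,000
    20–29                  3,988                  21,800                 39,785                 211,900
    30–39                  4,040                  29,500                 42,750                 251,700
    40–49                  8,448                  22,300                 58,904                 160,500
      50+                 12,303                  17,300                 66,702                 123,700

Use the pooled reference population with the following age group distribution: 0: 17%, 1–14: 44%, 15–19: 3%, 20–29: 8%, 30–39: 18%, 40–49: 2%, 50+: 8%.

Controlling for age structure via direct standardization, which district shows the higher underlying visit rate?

District 6

Age-specific rates per 1,000 for District 6: 595.899, 417.807, 167.199, 182.936, 136.949, 378.834, 711.156.
For District 5: 553.657, 394.107, 187.952, 187.754, 169.845, 367.003, 539.224.
Standard weights: 0.17, 0.44, 0.03, 0.08, 0.18, 0.02, 0.08.
District 6: 0.1700×595.899 + 0.4400×417.807 + 0.0300×167.199 + 0.0800×182.936 + 0.1800×136.949 + 0.0200×378.834 + 0.0800×711.156 = 393.9087 per 1,000.
District 5: 0.1700×553.657 + 0.4400×394.107 + 0.0300×187.952 + 0.0800×187.754 + 0.1800×169.845 + 0.0200×367.003 + 0.0800×539.224 = 369.2376 per 1,000.
The crude rates (331.56 vs 382.96) would put District 5 higher, but that reflects its age composition; once standardized to a common age structure, District 6 has the higher underlying rate.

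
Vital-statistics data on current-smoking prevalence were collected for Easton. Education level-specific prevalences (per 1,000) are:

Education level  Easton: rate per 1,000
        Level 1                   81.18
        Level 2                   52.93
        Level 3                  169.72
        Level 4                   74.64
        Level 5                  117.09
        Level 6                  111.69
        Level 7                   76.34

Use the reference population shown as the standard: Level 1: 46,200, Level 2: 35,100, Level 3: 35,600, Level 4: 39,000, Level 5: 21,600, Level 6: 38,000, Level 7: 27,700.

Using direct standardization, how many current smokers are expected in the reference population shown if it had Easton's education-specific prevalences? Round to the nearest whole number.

Expected current smokers = Σ (standard pop × education-specific rate ÷ 1,000)
= 46,200×81.18/1,000 + 35,100×52.93/1,000 + 35,600×169.72/1,000 + 39,000×74.64/1,000 + 21,600×117.09/1,000 + 38,000×111.69/1,000 + 27,700×76.34/1,000
= 3750.52 + 1857.84 + 6042.03 + 2910.96 + 2529.14 + 4244.22 + 2114.62 = 23449.33.

23449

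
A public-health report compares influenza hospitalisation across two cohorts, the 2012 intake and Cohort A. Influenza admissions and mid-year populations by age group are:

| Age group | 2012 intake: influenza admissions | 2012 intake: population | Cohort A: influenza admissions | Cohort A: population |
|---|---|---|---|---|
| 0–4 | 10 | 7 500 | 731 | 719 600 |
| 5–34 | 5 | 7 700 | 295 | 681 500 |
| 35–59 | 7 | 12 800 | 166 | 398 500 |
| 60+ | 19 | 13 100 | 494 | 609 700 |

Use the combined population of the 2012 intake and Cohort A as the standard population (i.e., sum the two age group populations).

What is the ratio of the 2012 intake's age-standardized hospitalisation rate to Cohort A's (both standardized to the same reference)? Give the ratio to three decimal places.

Age-specific rates per 100 000 for the 2012 intake: 133.33, 64.94, 54.69, 145.04.
For Cohort A: 101.58, 43.29, 41.66, 81.02.
Combined standard total = 2 450 400; weights = 0.2967, 0.2813, 0.1679, 0.2542.
The 2012 intake: 0.2967×133.33 + 0.2813×64.94 + 0.1679×54.69 + 0.2542×145.04 = 103.8698 per 100 000.
Cohort A: 0.2967×101.58 + 0.2813×43.29 + 0.1679×41.66 + 0.2542×81.02 = 69.9028 per 100 000.
Ratio = 103.8698 ÷ 69.9028 = 1.48592.

1.486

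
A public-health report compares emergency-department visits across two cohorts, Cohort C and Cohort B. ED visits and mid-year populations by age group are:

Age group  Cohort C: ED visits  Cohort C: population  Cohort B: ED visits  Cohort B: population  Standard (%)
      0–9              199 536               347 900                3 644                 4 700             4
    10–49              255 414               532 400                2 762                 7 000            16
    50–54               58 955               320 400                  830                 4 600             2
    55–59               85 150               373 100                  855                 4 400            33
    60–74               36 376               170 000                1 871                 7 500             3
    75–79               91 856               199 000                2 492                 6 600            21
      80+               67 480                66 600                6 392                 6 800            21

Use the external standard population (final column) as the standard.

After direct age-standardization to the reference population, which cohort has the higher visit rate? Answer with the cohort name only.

Age-specific rates per 1 000 for Cohort C: 573.544, 479.741, 184.004, 228.223, 213.976, 461.588, 1013.213.
For Cohort B: 775.319, 394.571, 180.435, 194.318, 249.467, 377.576, 940.000.
Standard weights: 0.04, 0.16, 0.02, 0.33, 0.03, 0.21, 0.21.
Cohort C: 0.0400×573.544 + 0.1600×479.741 + 0.0200×184.004 + 0.3300×228.223 + 0.0300×213.976 + 0.2100×461.588 + 0.2100×1013.213 = 494.8215 per 1 000.
Cohort B: 0.0400×775.319 + 0.1600×394.571 + 0.0200×180.435 + 0.3300×194.318 + 0.0300×249.467 + 0.2100×377.576 + 0.2100×940.000 = 446.0528 per 1 000.
The crude rates (395.52 vs 453.03) would put Cohort B higher, but that reflects its age composition; once standardized to a common age structure, Cohort C has the higher underlying rate.

Cohort C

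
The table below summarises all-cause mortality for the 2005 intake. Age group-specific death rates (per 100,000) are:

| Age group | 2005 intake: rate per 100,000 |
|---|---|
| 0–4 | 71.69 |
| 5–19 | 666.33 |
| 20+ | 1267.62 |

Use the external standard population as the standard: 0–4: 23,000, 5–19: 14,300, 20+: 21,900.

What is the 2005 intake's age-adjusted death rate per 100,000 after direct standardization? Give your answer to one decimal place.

657.7

Standard total = 59,200; weights = 0.3885, 0.2416, 0.3699.
Standardized rate: 0.3885×71.69 + 0.2416×666.33 + 0.3699×1267.62 = 657.7410 per 100,000.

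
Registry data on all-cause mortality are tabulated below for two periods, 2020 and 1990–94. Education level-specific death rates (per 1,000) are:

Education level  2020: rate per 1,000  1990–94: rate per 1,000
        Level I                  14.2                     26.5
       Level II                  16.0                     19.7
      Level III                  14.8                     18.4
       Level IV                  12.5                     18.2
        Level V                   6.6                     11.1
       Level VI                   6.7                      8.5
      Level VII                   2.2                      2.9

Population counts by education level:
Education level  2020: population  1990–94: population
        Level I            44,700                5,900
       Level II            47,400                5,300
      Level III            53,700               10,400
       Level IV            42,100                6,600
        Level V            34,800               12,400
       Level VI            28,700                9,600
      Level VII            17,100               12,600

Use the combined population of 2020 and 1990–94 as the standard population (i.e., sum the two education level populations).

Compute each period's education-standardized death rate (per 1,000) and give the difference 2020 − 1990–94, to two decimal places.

-4.91

Combined standard total = 331,300; weights = 0.1527, 0.1591, 0.1935, 0.1470, 0.1425, 0.1156, 0.0896.
2020: 0.1527×14.2 + 0.1591×16.0 + 0.1935×14.8 + 0.1470×12.5 + 0.1425×6.6 + 0.1156×6.7 + 0.0896×2.2 = 11.3270 per 1,000.
1990–94: 0.1527×26.5 + 0.1591×19.7 + 0.1935×18.4 + 0.1470×18.2 + 0.1425×11.1 + 0.1156×8.5 + 0.0896×2.9 = 16.2405 per 1,000.
Difference = 11.3270 − 16.2405 = -4.9135.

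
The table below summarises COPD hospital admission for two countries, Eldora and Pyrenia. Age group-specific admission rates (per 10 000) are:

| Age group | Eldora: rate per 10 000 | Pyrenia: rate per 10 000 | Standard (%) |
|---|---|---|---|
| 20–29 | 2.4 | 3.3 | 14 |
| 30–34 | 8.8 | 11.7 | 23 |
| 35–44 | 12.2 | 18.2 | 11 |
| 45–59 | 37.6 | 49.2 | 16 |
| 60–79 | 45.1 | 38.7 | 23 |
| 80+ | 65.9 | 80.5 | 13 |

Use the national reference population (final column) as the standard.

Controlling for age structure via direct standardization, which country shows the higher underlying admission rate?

Pyrenia

Standard weights: 0.14, 0.23, 0.11, 0.16, 0.23, 0.13.
Eldora: 0.1400×2.4 + 0.2300×8.8 + 0.1100×12.2 + 0.1600×37.6 + 0.2300×45.1 + 0.1300×65.9 = 28.6580 per 10 000.
Pyrenia: 0.1400×3.3 + 0.2300×11.7 + 0.1100×18.2 + 0.1600×49.2 + 0.2300×38.7 + 0.1300×80.5 = 32.3930 per 10 000.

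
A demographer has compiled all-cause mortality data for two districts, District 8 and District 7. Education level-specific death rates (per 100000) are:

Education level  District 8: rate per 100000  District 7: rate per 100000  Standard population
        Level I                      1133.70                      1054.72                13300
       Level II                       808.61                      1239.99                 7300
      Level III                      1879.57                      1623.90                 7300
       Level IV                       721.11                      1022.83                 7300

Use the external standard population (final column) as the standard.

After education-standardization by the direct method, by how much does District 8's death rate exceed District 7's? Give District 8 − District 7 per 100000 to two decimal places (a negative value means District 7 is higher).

Standard total = 35200; weights = 0.3778, 0.2074, 0.2074, 0.2074.
District 8: 0.3778×1133.70 + 0.2074×808.61 + 0.2074×1879.57 + 0.2074×721.11 = 1135.3985 per 100000.
District 7: 0.3778×1054.72 + 0.2074×1239.99 + 0.2074×1623.90 + 0.2074×1022.83 = 1204.5691 per 100000.
Difference = 1135.3985 − 1204.5691 = -69.1706.

-69.17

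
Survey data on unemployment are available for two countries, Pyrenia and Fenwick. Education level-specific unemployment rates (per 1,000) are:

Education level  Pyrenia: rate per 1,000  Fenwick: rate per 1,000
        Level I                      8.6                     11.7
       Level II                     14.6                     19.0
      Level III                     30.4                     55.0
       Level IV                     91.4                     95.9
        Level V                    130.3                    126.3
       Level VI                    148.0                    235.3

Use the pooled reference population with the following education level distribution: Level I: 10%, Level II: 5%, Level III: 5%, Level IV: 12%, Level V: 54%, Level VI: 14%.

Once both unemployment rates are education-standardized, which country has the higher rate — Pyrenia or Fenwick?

Standard weights: 0.10, 0.05, 0.05, 0.12, 0.54, 0.14.
Pyrenia: 0.1000×8.6 + 0.0500×14.6 + 0.0500×30.4 + 0.1200×91.4 + 0.5400×130.3 + 0.1400×148.0 = 105.1600 per 1,000.
Fenwick: 0.1000×11.7 + 0.0500×19.0 + 0.0500×55.0 + 0.1200×95.9 + 0.5400×126.3 + 0.1400×235.3 = 117.5220 per 1,000.

Fenwick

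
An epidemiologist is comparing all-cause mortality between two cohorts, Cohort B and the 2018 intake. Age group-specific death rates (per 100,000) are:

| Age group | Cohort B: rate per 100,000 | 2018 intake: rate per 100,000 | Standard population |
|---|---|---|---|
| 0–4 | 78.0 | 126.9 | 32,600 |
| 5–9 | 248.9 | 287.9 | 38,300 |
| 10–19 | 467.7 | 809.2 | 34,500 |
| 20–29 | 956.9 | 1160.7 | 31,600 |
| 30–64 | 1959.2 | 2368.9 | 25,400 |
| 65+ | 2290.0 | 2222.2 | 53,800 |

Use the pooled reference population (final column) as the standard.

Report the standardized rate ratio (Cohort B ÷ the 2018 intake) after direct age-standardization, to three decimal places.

0.892

Standard total = 216,200; weights = 0.1508, 0.1772, 0.1596, 0.1462, 0.1175, 0.2488.
Cohort B: 0.1508×78.0 + 0.1772×248.9 + 0.1596×467.7 + 0.1462×956.9 + 0.1175×1959.2 + 0.2488×2290.0 = 1070.3748 per 100,000.
The 2018 intake: 0.1508×126.9 + 0.1772×287.9 + 0.1596×809.2 + 0.1462×1160.7 + 0.1175×2368.9 + 0.2488×2222.2 = 1200.2010 per 100,000.
Ratio = 1070.3748 ÷ 1200.2010 = 0.89183.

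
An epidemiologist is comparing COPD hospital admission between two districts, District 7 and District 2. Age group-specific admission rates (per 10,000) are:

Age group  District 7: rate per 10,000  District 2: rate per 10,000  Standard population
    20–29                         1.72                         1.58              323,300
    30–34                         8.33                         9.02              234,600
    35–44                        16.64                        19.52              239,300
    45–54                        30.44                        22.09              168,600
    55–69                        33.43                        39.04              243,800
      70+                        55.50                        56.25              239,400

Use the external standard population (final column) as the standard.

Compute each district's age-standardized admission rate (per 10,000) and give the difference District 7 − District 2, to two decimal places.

Standard total = 1,449,000; weights = 0.2231, 0.1619, 0.1651, 0.1164, 0.1683, 0.1652.
District 7: 0.2231×1.72 + 0.1619×8.33 + 0.1651×16.64 + 0.1164×30.44 + 0.1683×33.43 + 0.1652×55.50 = 22.8167 per 10,000.
District 2: 0.2231×1.58 + 0.1619×9.02 + 0.1651×19.52 + 0.1164×22.09 + 0.1683×39.04 + 0.1652×56.25 = 23.4690 per 10,000.
Difference = 22.8167 − 23.4690 = -0.6523.

-0.65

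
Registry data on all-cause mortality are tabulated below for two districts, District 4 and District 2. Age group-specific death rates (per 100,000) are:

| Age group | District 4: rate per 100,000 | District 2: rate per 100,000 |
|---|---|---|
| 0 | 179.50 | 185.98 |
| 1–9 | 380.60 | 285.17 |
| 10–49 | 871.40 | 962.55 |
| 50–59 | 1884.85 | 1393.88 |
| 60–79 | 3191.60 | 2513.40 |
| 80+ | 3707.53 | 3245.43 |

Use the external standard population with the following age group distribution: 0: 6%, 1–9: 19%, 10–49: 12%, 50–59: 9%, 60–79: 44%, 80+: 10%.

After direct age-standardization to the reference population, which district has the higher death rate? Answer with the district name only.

District 4

Standard weights: 0.06, 0.19, 0.12, 0.09, 0.44, 0.10.
District 4: 0.0600×179.50 + 0.1900×380.60 + 0.1200×871.40 + 0.0900×1884.85 + 0.4400×3191.60 + 0.1000×3707.53 = 2132.3455 per 100,000.
District 2: 0.0600×185.98 + 0.1900×285.17 + 0.1200×962.55 + 0.0900×1393.88 + 0.4400×2513.40 + 0.1000×3245.43 = 1736.7353 per 100,000.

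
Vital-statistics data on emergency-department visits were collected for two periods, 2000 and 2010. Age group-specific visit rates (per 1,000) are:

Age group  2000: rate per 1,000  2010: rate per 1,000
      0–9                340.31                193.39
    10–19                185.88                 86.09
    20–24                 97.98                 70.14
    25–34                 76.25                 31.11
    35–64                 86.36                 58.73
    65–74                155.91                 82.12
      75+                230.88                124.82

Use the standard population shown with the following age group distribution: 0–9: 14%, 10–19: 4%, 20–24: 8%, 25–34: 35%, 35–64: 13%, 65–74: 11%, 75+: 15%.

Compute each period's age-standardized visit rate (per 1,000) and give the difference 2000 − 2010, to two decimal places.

70.20

Standard weights: 0.14, 0.04, 0.08, 0.35, 0.13, 0.11, 0.15.
2000: 0.1400×340.31 + 0.0400×185.88 + 0.0800×97.98 + 0.3500×76.25 + 0.1300×86.36 + 0.1100×155.91 + 0.1500×230.88 = 152.6134 per 1,000.
2010: 0.1400×193.39 + 0.0400×86.09 + 0.0800×70.14 + 0.3500×31.11 + 0.1300×58.73 + 0.1100×82.12 + 0.1500×124.82 = 82.4090 per 1,000.
Difference = 152.6134 − 82.4090 = 70.2044.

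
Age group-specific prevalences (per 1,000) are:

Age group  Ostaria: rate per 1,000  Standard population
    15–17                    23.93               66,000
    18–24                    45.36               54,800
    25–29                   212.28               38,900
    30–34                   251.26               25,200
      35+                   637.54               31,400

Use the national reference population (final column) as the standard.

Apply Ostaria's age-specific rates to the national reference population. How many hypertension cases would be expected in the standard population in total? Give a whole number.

38673

Expected hypertension cases = Σ (standard pop × age-specific rate ÷ 1,000)
= 66,000×23.93/1,000 + 54,800×45.36/1,000 + 38,900×212.28/1,000 + 25,200×251.26/1,000 + 31,400×637.54/1,000
= 1579.38 + 2485.73 + 8257.69 + 6331.75 + 20018.76 = 38673.31.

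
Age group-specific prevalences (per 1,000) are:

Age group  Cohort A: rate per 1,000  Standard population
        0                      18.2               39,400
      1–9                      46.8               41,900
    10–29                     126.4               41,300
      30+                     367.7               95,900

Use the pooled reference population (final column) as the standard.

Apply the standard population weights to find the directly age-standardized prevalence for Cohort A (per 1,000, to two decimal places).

Standard total = 218,500; weights = 0.1803, 0.1918, 0.1890, 0.4389.
Standardized rate: 0.1803×18.2 + 0.1918×46.8 + 0.1890×126.4 + 0.4389×367.7 = 197.5320 per 1,000.

197.53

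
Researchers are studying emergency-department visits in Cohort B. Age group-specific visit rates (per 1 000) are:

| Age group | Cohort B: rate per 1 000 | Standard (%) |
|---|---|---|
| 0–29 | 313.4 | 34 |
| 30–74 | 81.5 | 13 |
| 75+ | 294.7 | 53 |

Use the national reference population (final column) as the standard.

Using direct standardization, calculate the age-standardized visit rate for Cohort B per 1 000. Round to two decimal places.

Standard weights: 0.34, 0.13, 0.53.
Standardized rate: 0.3400×313.4 + 0.1300×81.5 + 0.5300×294.7 = 273.3420 per 1 000.

273.34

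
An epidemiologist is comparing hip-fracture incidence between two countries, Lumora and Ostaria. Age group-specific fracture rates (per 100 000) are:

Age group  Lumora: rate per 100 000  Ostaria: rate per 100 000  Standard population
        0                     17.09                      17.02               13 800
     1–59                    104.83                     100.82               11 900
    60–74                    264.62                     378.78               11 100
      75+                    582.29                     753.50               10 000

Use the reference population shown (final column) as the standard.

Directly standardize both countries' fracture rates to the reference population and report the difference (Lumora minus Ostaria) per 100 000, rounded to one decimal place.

-62.6

Standard total = 46 800; weights = 0.2949, 0.2543, 0.2372, 0.2137.
Lumora: 0.2949×17.09 + 0.2543×104.83 + 0.2372×264.62 + 0.2137×582.29 = 218.8782 per 100 000.
Ostaria: 0.2949×17.02 + 0.2543×100.82 + 0.2372×378.78 + 0.2137×753.50 = 281.4977 per 100 000.
Difference = 218.8782 − 281.4977 = -62.6195.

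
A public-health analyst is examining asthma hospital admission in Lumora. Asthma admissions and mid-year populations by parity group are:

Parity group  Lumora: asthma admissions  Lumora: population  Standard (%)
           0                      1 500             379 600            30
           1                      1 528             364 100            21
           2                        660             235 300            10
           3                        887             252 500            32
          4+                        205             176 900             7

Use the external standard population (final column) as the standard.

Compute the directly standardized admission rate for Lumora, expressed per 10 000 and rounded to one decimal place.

Parity-specific rates per 10 000 for Lumora: 39.52, 41.97, 28.05, 35.13, 11.59.
Standard weights: 0.30, 0.21, 0.10, 0.32, 0.07.
Standardized rate: 0.3000×39.52 + 0.2100×41.97 + 0.1000×28.05 + 0.3200×35.13 + 0.0700×11.59 = 35.5249 per 10 000.

35.5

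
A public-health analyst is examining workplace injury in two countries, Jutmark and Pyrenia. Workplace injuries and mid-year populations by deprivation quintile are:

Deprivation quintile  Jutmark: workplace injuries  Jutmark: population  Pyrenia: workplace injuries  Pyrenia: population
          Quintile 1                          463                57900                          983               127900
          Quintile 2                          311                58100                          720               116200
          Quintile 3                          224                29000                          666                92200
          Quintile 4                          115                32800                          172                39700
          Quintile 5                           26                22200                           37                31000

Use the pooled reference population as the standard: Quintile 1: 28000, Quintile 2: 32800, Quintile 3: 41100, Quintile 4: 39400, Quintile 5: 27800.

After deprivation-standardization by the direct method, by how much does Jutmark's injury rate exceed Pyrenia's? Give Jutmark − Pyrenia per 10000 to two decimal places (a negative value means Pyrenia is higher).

-1.87

Deprivation-specific rates per 10000 for Jutmark: 79.97, 53.53, 77.24, 35.06, 11.71.
For Pyrenia: 76.86, 61.96, 72.23, 43.32, 11.94.
Standard total = 169100; weights = 0.1656, 0.1940, 0.2431, 0.2330, 0.1644.
Jutmark: 0.1656×79.97 + 0.1940×53.53 + 0.2431×77.24 + 0.2330×35.06 + 0.1644×11.71 = 52.4919 per 10000.
Pyrenia: 0.1656×76.86 + 0.1940×61.96 + 0.2431×72.23 + 0.2330×43.32 + 0.1644×11.94 = 54.3583 per 10000.
Difference = 52.4919 − 54.3583 = -1.8664.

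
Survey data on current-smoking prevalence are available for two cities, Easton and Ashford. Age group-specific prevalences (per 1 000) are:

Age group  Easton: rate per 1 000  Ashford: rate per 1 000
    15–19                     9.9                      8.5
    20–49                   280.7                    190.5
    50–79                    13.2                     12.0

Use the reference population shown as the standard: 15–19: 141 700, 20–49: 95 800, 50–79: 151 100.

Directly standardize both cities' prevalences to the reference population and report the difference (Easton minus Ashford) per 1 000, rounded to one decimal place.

Standard total = 388 600; weights = 0.3646, 0.2465, 0.3888.
Easton: 0.3646×9.9 + 0.2465×280.7 + 0.3888×13.2 = 77.9424 per 1 000.
Ashford: 0.3646×8.5 + 0.2465×190.5 + 0.3888×12.0 = 54.7286 per 1 000.
Difference = 77.9424 − 54.7286 = 23.2137.

23.2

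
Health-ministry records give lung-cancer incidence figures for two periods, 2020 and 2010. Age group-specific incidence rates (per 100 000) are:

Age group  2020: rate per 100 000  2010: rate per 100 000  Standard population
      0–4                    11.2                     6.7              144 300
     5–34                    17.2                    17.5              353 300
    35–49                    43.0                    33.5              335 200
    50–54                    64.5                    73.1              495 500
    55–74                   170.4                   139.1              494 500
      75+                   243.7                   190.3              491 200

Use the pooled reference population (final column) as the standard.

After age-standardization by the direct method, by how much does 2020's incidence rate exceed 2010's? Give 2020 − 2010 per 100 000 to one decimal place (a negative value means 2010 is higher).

Standard total = 2 314 000; weights = 0.0624, 0.1527, 0.1449, 0.2141, 0.2137, 0.2123.
2020: 0.0624×11.2 + 0.1527×17.2 + 0.1449×43.0 + 0.2141×64.5 + 0.2137×170.4 + 0.2123×243.7 = 111.5102 per 100 000.
2010: 0.0624×6.7 + 0.1527×17.5 + 0.1449×33.5 + 0.2141×73.1 + 0.2137×139.1 + 0.2123×190.3 = 93.7166 per 100 000.
Difference = 111.5102 − 93.7166 = 17.7936.

17.8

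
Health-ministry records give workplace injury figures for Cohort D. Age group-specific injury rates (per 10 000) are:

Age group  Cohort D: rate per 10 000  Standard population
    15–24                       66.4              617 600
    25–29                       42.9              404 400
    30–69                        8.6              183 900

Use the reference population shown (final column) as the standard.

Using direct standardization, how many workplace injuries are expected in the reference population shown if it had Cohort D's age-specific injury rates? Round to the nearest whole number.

5994

Expected workplace injuries = Σ (standard pop × age-specific rate ÷ 10 000)
= 617 600×66.4/10 000 + 404 400×42.9/10 000 + 183 900×8.6/10 000
= 4100.86 + 1734.88 + 158.15 = 5993.89.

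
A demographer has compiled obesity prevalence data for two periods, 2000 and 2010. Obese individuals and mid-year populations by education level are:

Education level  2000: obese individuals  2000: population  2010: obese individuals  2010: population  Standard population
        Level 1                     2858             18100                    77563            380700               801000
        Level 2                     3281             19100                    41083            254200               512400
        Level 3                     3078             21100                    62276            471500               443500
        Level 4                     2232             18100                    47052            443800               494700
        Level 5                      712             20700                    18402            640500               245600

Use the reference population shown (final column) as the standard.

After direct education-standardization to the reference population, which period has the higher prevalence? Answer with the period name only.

Education-specific rates per 1000 for 2000: 157.901, 171.780, 145.877, 123.315, 34.396.
For 2010: 203.738, 161.617, 132.081, 106.021, 28.731.
Standard total = 2497200; weights = 0.3208, 0.2052, 0.1776, 0.1981, 0.0984.
2000: 0.3208×157.901 + 0.2052×171.780 + 0.1776×145.877 + 0.1981×123.315 + 0.0984×34.396 = 139.6149 per 1000.
2010: 0.3208×203.738 + 0.2052×161.617 + 0.1776×132.081 + 0.1981×106.021 + 0.0984×28.731 = 145.7989 per 1000.
The crude rates (125.24 vs 112.46) would put 2000 higher, but that reflects its education composition; once standardized to a common education structure, 2010 has the higher underlying rate.

2010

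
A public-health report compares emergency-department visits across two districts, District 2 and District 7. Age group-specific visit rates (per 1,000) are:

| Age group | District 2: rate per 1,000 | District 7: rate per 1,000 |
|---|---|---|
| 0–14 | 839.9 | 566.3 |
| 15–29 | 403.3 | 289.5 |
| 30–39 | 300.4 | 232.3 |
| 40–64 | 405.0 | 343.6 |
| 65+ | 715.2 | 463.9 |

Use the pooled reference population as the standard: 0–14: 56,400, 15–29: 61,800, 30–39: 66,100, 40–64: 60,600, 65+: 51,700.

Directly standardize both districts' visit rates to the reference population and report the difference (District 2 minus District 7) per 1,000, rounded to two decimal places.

Standard total = 296,600; weights = 0.1902, 0.2084, 0.2229, 0.2043, 0.1743.
District 2: 0.1902×839.9 + 0.2084×403.3 + 0.2229×300.4 + 0.2043×405.0 + 0.1743×715.2 = 518.1038 per 1,000.
District 7: 0.1902×566.3 + 0.2084×289.5 + 0.2229×232.3 + 0.2043×343.6 + 0.1743×463.9 = 370.8403 per 1,000.
Difference = 518.1038 − 370.8403 = 147.2635.

147.26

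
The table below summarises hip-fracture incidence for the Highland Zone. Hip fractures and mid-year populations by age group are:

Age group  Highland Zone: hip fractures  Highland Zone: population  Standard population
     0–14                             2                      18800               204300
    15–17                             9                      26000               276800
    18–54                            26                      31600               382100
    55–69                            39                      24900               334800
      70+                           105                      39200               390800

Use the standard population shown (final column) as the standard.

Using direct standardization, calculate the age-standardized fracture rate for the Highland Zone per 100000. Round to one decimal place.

Age-specific rates per 100000 for the Highland Zone: 10.64, 34.62, 82.28, 156.63, 267.86.
Standard total = 1588800; weights = 0.1286, 0.1742, 0.2405, 0.2107, 0.2460.
Standardized rate: 0.1286×10.64 + 0.1742×34.62 + 0.2405×82.28 + 0.2107×156.63 + 0.2460×267.86 = 126.0767 per 100000.

126.1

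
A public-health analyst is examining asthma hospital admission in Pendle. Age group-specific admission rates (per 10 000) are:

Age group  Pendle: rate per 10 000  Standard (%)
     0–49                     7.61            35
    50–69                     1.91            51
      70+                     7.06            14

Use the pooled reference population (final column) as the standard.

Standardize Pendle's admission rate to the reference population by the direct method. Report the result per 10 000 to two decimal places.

Standard weights: 0.35, 0.51, 0.14.
Standardized rate: 0.3500×7.61 + 0.5100×1.91 + 0.1400×7.06 = 4.6260 per 10 000.

4.63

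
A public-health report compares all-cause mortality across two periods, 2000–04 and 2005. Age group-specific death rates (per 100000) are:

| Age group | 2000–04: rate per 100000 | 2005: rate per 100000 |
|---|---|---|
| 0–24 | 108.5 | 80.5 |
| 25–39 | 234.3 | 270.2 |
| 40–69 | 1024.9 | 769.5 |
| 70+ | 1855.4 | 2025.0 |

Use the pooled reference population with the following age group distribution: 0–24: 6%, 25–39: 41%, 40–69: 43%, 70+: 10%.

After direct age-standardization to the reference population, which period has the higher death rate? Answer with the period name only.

Standard weights: 0.06, 0.41, 0.43, 0.10.
2000–04: 0.0600×108.5 + 0.4100×234.3 + 0.4300×1024.9 + 0.1000×1855.4 = 728.8200 per 100000.
2005: 0.0600×80.5 + 0.4100×270.2 + 0.4300×769.5 + 0.1000×2025.0 = 648.9970 per 100000.

2000–04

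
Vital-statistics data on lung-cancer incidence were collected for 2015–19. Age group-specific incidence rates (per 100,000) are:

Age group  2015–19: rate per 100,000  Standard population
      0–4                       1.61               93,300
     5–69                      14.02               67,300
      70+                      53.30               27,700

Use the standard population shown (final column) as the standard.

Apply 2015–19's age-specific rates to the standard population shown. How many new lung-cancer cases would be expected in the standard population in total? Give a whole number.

26

Expected new lung-cancer cases = Σ (standard pop × age-specific rate ÷ 100,000)
= 93,300×1.61/100,000 + 67,300×14.02/100,000 + 27,700×53.30/100,000
= 1.50 + 9.44 + 14.76 = 25.70.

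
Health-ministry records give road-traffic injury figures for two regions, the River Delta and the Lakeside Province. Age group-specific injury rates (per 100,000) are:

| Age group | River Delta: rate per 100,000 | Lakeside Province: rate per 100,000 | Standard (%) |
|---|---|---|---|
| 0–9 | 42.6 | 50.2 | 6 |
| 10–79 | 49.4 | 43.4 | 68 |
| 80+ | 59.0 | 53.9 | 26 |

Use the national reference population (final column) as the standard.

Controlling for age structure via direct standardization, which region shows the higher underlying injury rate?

Standard weights: 0.06, 0.68, 0.26.
The River Delta: 0.0600×42.6 + 0.6800×49.4 + 0.2600×59.0 = 51.4880 per 100,000.
The Lakeside Province: 0.0600×50.2 + 0.6800×43.4 + 0.2600×53.9 = 46.5380 per 100,000.

River Delta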